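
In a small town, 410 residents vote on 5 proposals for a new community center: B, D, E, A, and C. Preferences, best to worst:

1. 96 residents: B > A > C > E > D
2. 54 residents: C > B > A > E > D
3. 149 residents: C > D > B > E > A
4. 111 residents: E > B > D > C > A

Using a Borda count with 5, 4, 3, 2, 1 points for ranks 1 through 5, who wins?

B

B: 96·5 + 54·4 + 149·3 + 111·4 = 1587
D: 96·1 + 54·1 + 149·4 + 111·3 = 1079
E: 96·2 + 54·2 + 149·2 + 111·5 = 1153
A: 96·4 + 54·3 + 149·1 + 111·1 = 806
C: 96·3 + 54·5 + 149·5 + 111·2 = 1525
B has the highest Borda score (1587).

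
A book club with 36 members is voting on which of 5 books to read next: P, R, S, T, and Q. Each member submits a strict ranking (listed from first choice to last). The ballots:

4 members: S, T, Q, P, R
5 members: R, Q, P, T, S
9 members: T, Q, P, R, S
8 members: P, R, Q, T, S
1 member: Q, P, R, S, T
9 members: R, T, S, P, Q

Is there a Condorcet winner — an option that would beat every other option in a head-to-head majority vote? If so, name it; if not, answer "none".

Checking pairwise contests:
T beats P 22–14.
P beats R 22–14.
P beats S 23–13.
R beats T 23–13.
R beats Q 22–14.
Every option loses at least one head-to-head, so there is no Condorcet winner.

none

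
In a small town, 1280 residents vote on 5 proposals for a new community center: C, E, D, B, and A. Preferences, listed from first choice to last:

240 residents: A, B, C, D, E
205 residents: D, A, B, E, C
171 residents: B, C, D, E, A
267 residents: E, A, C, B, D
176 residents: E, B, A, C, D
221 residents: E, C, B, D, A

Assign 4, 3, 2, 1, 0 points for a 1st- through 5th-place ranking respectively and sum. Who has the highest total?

C: 240·2 + 205·0 + 171·3 + 267·2 + 176·1 + 221·3 = 2366
E: 240·0 + 205·1 + 171·1 + 267·4 + 176·4 + 221·4 = 3032
D: 240·1 + 205·4 + 171·2 + 267·0 + 176·0 + 221·1 = 1623
B: 240·3 + 205·2 + 171·4 + 267·1 + 176·3 + 221·2 = 3051
A: 240·4 + 205·3 + 171·0 + 267·3 + 176·2 + 221·0 = 2728
B has the highest Borda score (3051).

B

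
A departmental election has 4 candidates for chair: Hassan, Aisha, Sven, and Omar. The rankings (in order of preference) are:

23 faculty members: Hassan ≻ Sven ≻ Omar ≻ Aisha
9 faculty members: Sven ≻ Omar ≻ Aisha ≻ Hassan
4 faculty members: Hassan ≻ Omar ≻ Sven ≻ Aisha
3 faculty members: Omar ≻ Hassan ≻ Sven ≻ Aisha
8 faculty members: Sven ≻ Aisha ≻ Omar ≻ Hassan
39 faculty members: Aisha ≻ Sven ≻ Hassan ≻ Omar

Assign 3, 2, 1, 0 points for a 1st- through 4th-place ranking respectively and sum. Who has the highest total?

Hassan: 23·3 + 9·0 + 4·3 + 3·2 + 8·0 + 39·1 = 126
Aisha: 23·0 + 9·1 + 4·0 + 3·0 + 8·2 + 39·3 = 142
Sven: 23·2 + 9·3 + 4·1 + 3·1 + 8·3 + 39·2 = 182
Omar: 23·1 + 9·2 + 4·2 + 3·3 + 8·1 + 39·0 = 66
Sven has the highest Borda score (182).

Sven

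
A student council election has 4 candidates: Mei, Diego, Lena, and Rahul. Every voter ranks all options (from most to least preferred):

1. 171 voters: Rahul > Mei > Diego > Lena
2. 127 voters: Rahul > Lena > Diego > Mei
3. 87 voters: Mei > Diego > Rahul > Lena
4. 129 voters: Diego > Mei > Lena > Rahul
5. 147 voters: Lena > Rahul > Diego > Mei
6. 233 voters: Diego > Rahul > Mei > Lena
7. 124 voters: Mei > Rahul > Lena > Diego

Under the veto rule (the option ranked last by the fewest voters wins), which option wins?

Diego

Last-place votes: Mei 274, Diego 124, Lena 491, Rahul 129.
Diego is ranked last by the fewest voters, so Diego wins.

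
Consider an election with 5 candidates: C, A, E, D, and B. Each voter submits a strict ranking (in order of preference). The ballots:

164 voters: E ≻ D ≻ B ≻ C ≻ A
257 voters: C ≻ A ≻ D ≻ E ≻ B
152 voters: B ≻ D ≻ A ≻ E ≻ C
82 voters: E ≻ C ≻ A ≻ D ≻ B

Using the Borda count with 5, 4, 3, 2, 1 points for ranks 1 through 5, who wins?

D

C: 164·2 + 257·5 + 152·1 + 82·4 = 2093
A: 164·1 + 257·4 + 152·3 + 82·3 = 1894
E: 164·5 + 257·2 + 152·2 + 82·5 = 2048
D: 164·4 + 257·3 + 152·4 + 82·2 = 2199
B: 164·3 + 257·1 + 152·5 + 82·1 = 1591
D has the highest Borda score (2199).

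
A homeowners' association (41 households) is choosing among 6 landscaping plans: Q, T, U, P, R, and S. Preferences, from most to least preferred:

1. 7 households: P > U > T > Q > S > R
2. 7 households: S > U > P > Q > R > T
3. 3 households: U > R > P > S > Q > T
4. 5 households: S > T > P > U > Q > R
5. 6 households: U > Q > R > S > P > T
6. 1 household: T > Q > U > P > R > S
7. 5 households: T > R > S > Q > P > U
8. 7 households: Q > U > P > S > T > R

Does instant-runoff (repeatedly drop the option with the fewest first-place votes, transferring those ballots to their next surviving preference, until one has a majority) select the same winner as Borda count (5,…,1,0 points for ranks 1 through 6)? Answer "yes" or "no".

yes

Instant-runoff — R1 Q 7, T 6, U 9, P 7, R 0, S 12 (R out); R2 Q 7, T 6, U 9, P 7, S 12 (T out); R3 Q 8, U 9, P 7, S 17 (P out); R4 Q 8, U 16, S 17 (Q out); R5 U 24, S 17 (U winner). Winner: U.
Borda — scores: Q 109, T 78, U 142, P 114, R 58, S 114. Winner: U.
The two methods agree.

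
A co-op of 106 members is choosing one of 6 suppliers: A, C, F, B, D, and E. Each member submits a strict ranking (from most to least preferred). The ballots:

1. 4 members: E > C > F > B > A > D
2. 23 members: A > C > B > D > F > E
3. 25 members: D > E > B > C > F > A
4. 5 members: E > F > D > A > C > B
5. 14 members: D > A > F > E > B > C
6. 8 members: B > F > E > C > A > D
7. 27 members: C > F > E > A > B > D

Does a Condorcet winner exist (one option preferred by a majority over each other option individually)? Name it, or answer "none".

none

Checking pairwise contests:
C beats A 64–42.
E beats C 56–50.
C beats F 79–27.
A beats B 69–37.
A beats D 62–44.
F beats E 72–34.
Every option loses at least one head-to-head, so there is no Condorcet winner.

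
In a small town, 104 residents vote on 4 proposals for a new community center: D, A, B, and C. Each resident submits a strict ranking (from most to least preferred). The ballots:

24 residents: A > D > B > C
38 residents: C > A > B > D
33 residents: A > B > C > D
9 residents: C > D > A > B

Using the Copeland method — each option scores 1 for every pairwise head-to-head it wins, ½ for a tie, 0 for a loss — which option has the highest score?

D: loses to A, B, and C → score 0.
A: beats D, B, and C → score 3.
B: beats D and C; loses to A → score 2.
C: beats D; loses to A and B → score 1.
A has the best pairwise record.

A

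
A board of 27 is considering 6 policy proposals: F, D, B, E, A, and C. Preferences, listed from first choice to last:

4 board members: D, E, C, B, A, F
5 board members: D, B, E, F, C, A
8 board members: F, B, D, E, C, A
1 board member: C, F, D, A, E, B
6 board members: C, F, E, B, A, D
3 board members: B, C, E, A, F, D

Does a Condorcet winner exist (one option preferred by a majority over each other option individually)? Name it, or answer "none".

Checking pairwise contests:
C beats F 14–13.
F beats D 18–9.
F beats B 15–12.
F beats E 15–12.
F beats A 20–7.
D beats C 17–10.
Every option loses at least one head-to-head, so there is no Condorcet winner.

none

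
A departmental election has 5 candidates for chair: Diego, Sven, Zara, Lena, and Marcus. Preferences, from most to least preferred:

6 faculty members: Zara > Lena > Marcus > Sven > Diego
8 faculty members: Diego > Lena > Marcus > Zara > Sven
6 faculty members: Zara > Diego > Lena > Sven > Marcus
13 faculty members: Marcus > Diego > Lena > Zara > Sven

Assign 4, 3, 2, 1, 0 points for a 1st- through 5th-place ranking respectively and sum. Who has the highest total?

Diego

Diego: 6·0 + 8·4 + 6·3 + 13·3 = 89
Sven: 6·1 + 8·0 + 6·1 + 13·0 = 12
Zara: 6·4 + 8·1 + 6·4 + 13·1 = 69
Lena: 6·3 + 8·3 + 6·2 + 13·2 = 80
Marcus: 6·2 + 8·2 + 6·0 + 13·4 = 80
Diego has the highest Borda score (89).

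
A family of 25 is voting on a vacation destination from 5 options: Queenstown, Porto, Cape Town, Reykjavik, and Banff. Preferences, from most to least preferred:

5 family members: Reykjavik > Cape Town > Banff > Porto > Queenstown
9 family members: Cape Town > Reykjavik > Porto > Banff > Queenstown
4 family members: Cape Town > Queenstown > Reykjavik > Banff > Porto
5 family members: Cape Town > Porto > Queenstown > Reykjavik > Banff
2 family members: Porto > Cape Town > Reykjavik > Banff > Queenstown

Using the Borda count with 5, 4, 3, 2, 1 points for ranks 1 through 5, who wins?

Queenstown: 5·1 + 9·1 + 4·4 + 5·3 + 2·1 = 47
Porto: 5·2 + 9·3 + 4·1 + 5·4 + 2·5 = 71
Cape Town: 5·4 + 9·5 + 4·5 + 5·5 + 2·4 = 118
Reykjavik: 5·5 + 9·4 + 4·3 + 5·2 + 2·3 = 89
Banff: 5·3 + 9·2 + 4·2 + 5·1 + 2·2 = 50
Cape Town has the highest Borda score (118).

Cape Town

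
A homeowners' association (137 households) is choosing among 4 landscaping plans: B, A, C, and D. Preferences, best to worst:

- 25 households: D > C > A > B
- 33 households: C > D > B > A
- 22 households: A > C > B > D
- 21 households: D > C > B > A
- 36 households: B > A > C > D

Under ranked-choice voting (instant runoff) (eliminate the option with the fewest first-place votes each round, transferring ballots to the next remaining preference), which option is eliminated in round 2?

B

Round 1: B 36, A 22, C 33, D 46. Eliminate A.
Round 2: B 36, C 55, D 46. Eliminate B.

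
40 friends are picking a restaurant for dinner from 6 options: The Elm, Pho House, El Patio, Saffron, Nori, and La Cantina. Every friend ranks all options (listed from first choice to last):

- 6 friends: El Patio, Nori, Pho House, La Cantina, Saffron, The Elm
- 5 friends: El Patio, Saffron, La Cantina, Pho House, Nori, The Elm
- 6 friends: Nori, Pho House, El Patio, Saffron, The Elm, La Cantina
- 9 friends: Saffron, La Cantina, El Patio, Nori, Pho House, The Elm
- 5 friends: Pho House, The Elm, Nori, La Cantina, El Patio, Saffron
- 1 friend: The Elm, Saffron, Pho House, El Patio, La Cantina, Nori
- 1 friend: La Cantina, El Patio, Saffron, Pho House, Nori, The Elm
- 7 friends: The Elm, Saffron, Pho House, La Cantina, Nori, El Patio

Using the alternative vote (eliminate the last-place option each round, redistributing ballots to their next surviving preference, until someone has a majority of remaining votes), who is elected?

Round 1: The Elm 8, Pho House 5, El Patio 11, Saffron 9, Nori 6, La Cantina 1. Eliminate La Cantina.
Round 2: The Elm 8, Pho House 5, El Patio 12, Saffron 9, Nori 6. Eliminate Pho House.
Round 3: The Elm 13, El Patio 12, Saffron 9, Nori 6. Eliminate Nori.
Round 4: The Elm 13, El Patio 18, Saffron 9. Eliminate Saffron.
Round 5: The Elm 13, El Patio 27. El Patio has a majority.

El Patio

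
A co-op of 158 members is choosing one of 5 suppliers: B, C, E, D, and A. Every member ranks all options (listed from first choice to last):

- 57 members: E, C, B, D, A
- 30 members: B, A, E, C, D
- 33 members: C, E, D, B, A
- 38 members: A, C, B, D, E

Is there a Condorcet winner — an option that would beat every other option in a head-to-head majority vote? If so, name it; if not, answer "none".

E

E vs B: 90–68 for E.
E vs C: 87–71 for E.
E vs D: 120–38 for E.
E vs A: 90–68 for E.
E beats every other option head-to-head.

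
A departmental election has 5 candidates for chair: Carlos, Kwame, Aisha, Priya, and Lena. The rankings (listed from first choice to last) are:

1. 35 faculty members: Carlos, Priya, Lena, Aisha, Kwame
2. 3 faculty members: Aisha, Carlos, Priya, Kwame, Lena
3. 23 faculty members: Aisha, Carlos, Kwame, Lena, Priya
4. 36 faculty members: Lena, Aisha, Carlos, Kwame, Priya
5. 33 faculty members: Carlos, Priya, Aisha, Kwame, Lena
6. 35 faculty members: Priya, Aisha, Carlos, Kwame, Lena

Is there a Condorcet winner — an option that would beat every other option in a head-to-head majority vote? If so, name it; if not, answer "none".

none

Checking pairwise contests:
Aisha beats Carlos 97–68.
Carlos beats Kwame 165–0.
Priya beats Aisha 103–62.
Carlos beats Priya 130–35.
Carlos beats Lena 129–36.
Every option loses at least one head-to-head, so there is no Condorcet winner.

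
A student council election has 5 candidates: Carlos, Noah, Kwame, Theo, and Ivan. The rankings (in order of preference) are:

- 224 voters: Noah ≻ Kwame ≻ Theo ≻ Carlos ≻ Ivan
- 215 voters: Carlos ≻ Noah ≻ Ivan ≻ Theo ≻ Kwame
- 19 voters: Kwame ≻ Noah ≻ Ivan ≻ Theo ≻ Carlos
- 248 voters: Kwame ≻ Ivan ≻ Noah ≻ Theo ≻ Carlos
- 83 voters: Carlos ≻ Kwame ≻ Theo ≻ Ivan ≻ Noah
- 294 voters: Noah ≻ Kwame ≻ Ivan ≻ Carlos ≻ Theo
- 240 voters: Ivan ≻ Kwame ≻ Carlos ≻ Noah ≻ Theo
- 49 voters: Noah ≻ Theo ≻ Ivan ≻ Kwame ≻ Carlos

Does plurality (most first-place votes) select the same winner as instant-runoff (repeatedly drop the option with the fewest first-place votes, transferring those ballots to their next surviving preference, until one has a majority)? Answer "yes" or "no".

Plurality — first-place votes: Carlos 298, Noah 567, Kwame 267, Theo 0, Ivan 240. Winner: Noah.
Instant-runoff — R1 Carlos 298, Noah 567, Kwame 267, Theo 0, Ivan 240 (Theo out); R2 Carlos 298, Noah 567, Kwame 267, Ivan 240 (Ivan out); R3 Carlos 298, Noah 567, Kwame 507 (Carlos out); R4 Noah 782, Kwame 590 (Noah winner). Winner: Noah.
The two methods agree.

yes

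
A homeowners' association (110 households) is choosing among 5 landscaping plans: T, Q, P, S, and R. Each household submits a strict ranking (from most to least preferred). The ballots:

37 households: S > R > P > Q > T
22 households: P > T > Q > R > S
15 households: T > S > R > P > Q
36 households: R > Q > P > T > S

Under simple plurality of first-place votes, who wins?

First-place votes: T 15, Q 0, P 22, S 37, R 36.
S has the most first-place votes.

S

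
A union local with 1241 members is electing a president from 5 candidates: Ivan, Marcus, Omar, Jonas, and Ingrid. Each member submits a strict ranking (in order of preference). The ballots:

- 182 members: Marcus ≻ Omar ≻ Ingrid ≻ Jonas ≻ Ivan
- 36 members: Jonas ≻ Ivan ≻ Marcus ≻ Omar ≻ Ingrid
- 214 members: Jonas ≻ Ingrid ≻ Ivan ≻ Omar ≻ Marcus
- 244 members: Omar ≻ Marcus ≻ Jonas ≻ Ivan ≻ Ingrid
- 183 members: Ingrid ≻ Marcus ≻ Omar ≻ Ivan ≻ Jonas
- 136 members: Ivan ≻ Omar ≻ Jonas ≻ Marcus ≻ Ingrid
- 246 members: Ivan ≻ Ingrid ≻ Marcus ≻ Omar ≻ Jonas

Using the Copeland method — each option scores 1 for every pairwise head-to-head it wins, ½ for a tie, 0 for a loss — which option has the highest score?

Ivan

Ivan: beats Marcus, Omar, and Ingrid; loses to Jonas → score 3.
Marcus: beats Omar and Jonas; loses to Ivan and Ingrid → score 2.
Omar: beats Jonas; loses to Ivan, Marcus, and Ingrid → score 1.
Jonas: beats Ivan and Ingrid; loses to Marcus and Omar → score 2.
Ingrid: beats Marcus and Omar; loses to Ivan and Jonas → score 2.
Ivan has the best pairwise record.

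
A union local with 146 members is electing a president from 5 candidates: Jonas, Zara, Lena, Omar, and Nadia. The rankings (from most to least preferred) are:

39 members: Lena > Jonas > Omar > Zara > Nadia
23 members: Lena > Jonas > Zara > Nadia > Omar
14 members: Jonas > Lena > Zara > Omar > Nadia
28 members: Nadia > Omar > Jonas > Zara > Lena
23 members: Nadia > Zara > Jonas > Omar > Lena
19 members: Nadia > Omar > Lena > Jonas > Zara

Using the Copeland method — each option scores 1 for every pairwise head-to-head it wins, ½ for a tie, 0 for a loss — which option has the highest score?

Jonas: beats Zara, Omar, and Nadia; loses to Lena → score 3.
Zara: beats Nadia; loses to Jonas, Lena, and Omar → score 1.
Lena: beats Jonas, Zara, Omar, and Nadia → score 4.
Omar: beats Zara; loses to Jonas, Lena, and Nadia → score 1.
Nadia: beats Omar; loses to Jonas, Zara, and Lena → score 1.
Lena has the best pairwise record.

Lena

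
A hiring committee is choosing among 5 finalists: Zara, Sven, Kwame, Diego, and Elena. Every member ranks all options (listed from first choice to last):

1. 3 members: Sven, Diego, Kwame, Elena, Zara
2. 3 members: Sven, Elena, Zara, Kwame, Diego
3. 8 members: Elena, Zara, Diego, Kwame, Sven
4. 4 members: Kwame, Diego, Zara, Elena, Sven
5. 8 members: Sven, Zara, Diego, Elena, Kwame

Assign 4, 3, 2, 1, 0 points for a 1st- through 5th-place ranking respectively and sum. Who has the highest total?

Zara: 3·0 + 3·2 + 8·3 + 4·2 + 8·3 = 62
Sven: 3·4 + 3·4 + 8·0 + 4·0 + 8·4 = 56
Kwame: 3·2 + 3·1 + 8·1 + 4·4 + 8·0 = 33
Diego: 3·3 + 3·0 + 8·2 + 4·3 + 8·2 = 53
Elena: 3·1 + 3·3 + 8·4 + 4·1 + 8·1 = 56
Zara has the highest Borda score (62).

Zara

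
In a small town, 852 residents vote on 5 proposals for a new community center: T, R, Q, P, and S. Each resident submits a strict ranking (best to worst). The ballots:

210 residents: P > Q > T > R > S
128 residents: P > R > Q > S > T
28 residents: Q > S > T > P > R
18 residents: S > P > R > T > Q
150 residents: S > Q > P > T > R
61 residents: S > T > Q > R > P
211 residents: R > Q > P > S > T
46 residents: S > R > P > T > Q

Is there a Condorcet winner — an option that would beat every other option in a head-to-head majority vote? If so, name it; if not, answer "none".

Q vs T: 727–125 for Q.
Q vs R: 449–403 for Q.
Q vs P: 450–402 for Q.
Q vs S: 577–275 for Q.
Q beats every other option head-to-head.

Q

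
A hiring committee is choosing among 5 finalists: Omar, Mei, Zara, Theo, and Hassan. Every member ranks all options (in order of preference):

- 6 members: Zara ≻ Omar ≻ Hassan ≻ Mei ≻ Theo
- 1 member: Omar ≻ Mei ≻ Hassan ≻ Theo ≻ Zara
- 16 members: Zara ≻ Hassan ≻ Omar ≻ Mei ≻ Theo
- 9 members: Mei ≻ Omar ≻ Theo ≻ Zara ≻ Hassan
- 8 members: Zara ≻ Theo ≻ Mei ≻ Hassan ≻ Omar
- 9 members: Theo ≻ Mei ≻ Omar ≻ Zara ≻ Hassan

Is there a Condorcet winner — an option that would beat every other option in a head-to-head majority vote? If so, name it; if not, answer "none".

Zara

Zara vs Omar: 30–19 for Zara.
Zara vs Mei: 30–19 for Zara.
Zara vs Theo: 30–19 for Zara.
Zara vs Hassan: 48–1 for Zara.
Zara beats every other option head-to-head.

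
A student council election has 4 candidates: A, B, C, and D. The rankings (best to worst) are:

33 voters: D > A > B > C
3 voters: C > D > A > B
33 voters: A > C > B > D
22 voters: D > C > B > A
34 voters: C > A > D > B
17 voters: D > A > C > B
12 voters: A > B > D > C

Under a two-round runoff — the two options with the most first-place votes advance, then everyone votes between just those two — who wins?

Round 1 first-place votes: A 45, B 0, C 37, D 72.
D and A advance.
Runoff: D is preferred to A by 75 voters; A by 79.
A wins the runoff.

A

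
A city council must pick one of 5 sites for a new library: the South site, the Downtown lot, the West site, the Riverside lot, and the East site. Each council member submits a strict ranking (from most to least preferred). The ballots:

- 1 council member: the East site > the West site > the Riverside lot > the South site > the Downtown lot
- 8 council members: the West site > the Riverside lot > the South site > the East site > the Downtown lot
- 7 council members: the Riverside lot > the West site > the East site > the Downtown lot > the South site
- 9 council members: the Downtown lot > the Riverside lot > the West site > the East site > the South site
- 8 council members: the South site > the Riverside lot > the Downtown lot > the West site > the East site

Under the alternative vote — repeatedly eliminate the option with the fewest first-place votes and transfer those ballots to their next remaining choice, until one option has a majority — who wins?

the Downtown lot

Round 1: the South site 8, the Downtown lot 9, the West site 8, the Riverside lot 7, the East site 1. Eliminate the East site.
Round 2: the South site 8, the Downtown lot 9, the West site 9, the Riverside lot 7. Eliminate the Riverside lot.
Round 3: the South site 8, the Downtown lot 9, the West site 16. Eliminate the South site.
Round 4: the Downtown lot 17, the West site 16. The Downtown lot has a majority.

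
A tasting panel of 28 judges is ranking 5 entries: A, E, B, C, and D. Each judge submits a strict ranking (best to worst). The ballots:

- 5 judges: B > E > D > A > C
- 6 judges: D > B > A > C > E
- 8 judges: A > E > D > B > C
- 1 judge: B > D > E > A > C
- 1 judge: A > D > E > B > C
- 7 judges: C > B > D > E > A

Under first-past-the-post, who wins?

First-place votes: A 9, E 0, B 6, C 7, D 6.
A has the most first-place votes.

A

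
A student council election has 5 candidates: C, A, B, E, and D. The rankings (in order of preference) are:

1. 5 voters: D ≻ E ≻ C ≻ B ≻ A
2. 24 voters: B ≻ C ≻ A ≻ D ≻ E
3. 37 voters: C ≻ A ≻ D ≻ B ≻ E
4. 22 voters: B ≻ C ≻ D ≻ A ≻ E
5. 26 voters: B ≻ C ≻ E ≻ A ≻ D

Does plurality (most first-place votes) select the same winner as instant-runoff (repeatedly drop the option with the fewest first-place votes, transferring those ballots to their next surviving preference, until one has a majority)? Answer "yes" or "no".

yes

Plurality — first-place votes: C 37, A 0, B 72, E 0, D 5. Winner: B.
Instant-runoff — R1 C 37, A 0, B 72, E 0, D 5 (B winner). Winner: B.
The two methods agree.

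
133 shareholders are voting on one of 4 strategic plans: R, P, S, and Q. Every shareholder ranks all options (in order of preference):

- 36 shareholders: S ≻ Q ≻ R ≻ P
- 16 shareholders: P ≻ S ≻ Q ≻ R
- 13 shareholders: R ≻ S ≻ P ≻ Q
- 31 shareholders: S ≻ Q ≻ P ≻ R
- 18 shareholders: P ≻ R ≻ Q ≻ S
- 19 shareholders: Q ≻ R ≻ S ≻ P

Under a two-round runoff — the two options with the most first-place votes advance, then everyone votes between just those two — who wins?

S

Round 1 first-place votes: R 13, P 34, S 67, Q 19.
S and P advance.
Runoff: S is preferred to P by 99 voters; P by 34.
S wins the runoff.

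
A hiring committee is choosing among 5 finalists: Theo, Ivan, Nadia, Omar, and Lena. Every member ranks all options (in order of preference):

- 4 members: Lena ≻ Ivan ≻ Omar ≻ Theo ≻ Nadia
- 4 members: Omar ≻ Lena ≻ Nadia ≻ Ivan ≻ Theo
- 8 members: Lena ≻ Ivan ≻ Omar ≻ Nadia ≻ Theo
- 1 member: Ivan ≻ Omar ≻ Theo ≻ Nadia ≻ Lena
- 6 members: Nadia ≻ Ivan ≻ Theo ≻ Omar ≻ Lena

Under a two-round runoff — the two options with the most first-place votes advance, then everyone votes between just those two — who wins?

Lena

Round 1 first-place votes: Theo 0, Ivan 1, Nadia 6, Omar 4, Lena 12.
Lena and Nadia advance.
Runoff: Lena is preferred to Nadia by 16 voters; Nadia by 7.
Lena wins the runoff.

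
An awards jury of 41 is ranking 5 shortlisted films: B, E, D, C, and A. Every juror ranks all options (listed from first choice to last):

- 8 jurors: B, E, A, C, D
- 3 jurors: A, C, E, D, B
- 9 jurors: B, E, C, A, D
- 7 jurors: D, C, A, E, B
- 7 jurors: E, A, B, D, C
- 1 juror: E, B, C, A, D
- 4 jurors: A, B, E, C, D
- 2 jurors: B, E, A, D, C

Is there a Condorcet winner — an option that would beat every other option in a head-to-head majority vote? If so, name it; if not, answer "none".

none

Checking pairwise contests:
A beats B 21–20.
B beats E 23–18.
B beats D 31–10.
B beats C 31–10.
E beats A 27–14.
Every option loses at least one head-to-head, so there is no Condorcet winner.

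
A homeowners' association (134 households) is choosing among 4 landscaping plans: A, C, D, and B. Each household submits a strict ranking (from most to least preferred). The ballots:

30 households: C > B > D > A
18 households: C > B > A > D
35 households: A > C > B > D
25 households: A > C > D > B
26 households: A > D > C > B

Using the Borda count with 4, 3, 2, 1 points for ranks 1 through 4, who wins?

C

A: 30·1 + 18·2 + 35·4 + 25·4 + 26·4 = 410
C: 30·4 + 18·4 + 35·3 + 25·3 + 26·2 = 424
D: 30·2 + 18·1 + 35·1 + 25·2 + 26·3 = 241
B: 30·3 + 18·3 + 35·2 + 25·1 + 26·1 = 265
C has the highest Borda score (424).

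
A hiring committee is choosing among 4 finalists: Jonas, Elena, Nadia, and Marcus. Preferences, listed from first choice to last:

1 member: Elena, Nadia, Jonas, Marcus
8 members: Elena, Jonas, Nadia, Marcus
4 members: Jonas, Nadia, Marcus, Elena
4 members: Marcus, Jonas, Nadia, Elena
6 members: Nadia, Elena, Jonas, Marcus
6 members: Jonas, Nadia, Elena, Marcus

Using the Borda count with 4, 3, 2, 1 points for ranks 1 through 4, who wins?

Jonas: 1·2 + 8·3 + 4·4 + 4·3 + 6·2 + 6·4 = 90
Elena: 1·4 + 8·4 + 4·1 + 4·1 + 6·3 + 6·2 = 74
Nadia: 1·3 + 8·2 + 4·3 + 4·2 + 6·4 + 6·3 = 81
Marcus: 1·1 + 8·1 + 4·2 + 4·4 + 6·1 + 6·1 = 45
Jonas has the highest Borda score (90).

Jonas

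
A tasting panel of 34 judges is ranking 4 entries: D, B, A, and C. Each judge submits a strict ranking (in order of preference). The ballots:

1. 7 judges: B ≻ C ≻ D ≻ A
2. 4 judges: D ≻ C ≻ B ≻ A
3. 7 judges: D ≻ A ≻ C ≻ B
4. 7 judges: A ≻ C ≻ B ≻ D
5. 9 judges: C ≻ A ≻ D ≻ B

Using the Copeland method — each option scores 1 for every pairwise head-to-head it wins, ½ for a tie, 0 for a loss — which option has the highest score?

D: beats B and A; loses to C → score 2.
B: loses to D, A, and C → score 0.
A: beats B; loses to D and C → score 1.
C: beats D, B, and A → score 3.
C has the best pairwise record.

C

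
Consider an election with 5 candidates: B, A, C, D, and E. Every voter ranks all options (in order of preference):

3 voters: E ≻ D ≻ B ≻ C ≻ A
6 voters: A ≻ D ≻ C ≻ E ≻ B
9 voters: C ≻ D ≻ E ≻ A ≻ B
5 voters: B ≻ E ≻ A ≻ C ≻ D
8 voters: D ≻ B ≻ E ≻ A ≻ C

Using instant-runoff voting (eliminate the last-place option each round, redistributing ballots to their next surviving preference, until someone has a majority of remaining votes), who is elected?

D

Round 1: B 5, A 6, C 9, D 8, E 3. Eliminate E.
Round 2: B 5, A 6, C 9, D 11. Eliminate B.
Round 3: A 11, C 9, D 11. Eliminate C.
Round 4: A 11, D 20. D has a majority.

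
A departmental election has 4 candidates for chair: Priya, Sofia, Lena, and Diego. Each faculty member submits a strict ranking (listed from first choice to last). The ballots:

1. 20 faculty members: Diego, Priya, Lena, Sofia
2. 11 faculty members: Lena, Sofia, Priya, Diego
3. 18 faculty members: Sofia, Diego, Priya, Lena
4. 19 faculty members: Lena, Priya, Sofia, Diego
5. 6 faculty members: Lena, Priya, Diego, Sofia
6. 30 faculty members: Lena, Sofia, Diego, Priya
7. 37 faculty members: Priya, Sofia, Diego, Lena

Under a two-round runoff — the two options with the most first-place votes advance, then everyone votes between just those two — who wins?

Round 1 first-place votes: Priya 37, Sofia 18, Lena 66, Diego 20.
Lena and Priya advance.
Runoff: Lena is preferred to Priya by 66 voters; Priya by 75.
Priya wins the runoff.

Priya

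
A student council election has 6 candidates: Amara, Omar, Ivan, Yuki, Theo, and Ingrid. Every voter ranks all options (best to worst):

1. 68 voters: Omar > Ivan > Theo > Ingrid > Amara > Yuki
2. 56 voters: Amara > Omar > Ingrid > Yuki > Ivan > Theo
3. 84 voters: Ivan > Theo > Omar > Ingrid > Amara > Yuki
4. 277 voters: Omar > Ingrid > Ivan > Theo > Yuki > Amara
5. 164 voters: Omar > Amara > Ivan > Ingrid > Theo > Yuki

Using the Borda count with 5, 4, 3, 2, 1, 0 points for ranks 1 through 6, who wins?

Omar

Amara: 68·1 + 56·5 + 84·1 + 277·0 + 164·4 = 1088
Omar: 68·5 + 56·4 + 84·3 + 277·5 + 164·5 = 3021
Ivan: 68·4 + 56·1 + 84·5 + 277·3 + 164·3 = 2071
Yuki: 68·0 + 56·2 + 84·0 + 277·1 + 164·0 = 389
Theo: 68·3 + 56·0 + 84·4 + 277·2 + 164·1 = 1258
Ingrid: 68·2 + 56·3 + 84·2 + 277·4 + 164·2 = 1908
Omar has the highest Borda score (3021).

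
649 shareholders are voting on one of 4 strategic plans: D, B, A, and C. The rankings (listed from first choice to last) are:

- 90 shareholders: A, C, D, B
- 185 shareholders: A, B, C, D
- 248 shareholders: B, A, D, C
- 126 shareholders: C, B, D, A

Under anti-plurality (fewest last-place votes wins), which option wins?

B

Last-place votes: D 185, B 90, A 126, C 248.
B is ranked last by the fewest voters, so B wins.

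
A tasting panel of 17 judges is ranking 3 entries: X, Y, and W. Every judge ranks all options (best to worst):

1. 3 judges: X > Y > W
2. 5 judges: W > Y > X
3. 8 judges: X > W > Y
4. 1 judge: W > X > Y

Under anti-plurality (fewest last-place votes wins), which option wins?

Last-place votes: X 5, Y 9, W 3.
W is ranked last by the fewest voters, so W wins.

W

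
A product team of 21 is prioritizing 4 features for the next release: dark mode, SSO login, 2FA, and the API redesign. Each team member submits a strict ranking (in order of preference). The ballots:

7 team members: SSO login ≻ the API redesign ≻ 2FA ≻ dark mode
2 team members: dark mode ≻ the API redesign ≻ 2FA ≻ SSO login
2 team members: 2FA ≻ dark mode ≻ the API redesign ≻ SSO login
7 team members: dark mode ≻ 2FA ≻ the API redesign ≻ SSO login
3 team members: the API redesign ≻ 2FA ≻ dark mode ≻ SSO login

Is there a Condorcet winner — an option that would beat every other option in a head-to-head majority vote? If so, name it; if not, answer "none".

Checking pairwise contests:
2FA beats dark mode 12–9.
dark mode beats SSO login 14–7.
the API redesign beats 2FA 12–9.
dark mode beats the API redesign 11–10.
Every option loses at least one head-to-head, so there is no Condorcet winner.

none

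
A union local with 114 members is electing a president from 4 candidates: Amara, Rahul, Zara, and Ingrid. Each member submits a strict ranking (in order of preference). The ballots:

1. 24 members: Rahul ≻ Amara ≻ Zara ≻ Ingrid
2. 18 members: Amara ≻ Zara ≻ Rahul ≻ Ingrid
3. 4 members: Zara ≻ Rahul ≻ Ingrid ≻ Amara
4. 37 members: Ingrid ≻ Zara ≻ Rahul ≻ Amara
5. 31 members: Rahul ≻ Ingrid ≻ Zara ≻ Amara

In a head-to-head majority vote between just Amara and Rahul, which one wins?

Rahul

Voters preferring Amara to Rahul: 18; preferring Rahul to Amara: 96.
Rahul wins the head-to-head.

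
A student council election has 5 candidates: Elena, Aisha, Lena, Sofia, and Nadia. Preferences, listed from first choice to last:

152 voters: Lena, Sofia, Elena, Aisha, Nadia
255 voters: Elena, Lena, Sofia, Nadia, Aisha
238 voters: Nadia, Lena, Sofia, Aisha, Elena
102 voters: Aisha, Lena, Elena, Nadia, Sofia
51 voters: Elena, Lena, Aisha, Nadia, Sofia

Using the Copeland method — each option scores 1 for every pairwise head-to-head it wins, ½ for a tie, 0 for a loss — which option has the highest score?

Lena

Elena: beats Aisha, Sofia, and Nadia; loses to Lena → score 3.
Aisha: loses to Elena, Lena, Sofia, and Nadia → score 0.
Lena: beats Elena, Aisha, Sofia, and Nadia → score 4.
Sofia: beats Aisha and Nadia; loses to Elena and Lena → score 2.
Nadia: beats Aisha; loses to Elena, Lena, and Sofia → score 1.
Lena has the best pairwise record.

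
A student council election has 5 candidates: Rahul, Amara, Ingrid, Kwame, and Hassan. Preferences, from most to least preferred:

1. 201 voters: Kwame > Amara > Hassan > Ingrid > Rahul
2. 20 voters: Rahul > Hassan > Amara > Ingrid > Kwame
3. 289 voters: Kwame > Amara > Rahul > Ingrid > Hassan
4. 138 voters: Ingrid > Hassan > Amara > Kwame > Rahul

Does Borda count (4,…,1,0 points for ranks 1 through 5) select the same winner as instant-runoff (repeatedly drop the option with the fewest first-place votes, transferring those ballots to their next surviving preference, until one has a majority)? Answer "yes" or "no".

Borda — scores: Rahul 658, Amara 1786, Ingrid 1062, Kwame 2098, Hassan 876. Winner: Kwame.
Instant-runoff — R1 Rahul 20, Amara 0, Ingrid 138, Kwame 490, Hassan 0 (Kwame winner). Winner: Kwame.
The two methods agree.

yes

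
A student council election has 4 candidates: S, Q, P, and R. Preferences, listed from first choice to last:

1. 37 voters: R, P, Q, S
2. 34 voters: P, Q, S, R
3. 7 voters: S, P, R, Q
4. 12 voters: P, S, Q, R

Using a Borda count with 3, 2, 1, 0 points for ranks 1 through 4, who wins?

P

S: 37·0 + 34·1 + 7·3 + 12·2 = 79
Q: 37·1 + 34·2 + 7·0 + 12·1 = 117
P: 37·2 + 34·3 + 7·2 + 12·3 = 226
R: 37·3 + 34·0 + 7·1 + 12·0 = 118
P has the highest Borda score (226).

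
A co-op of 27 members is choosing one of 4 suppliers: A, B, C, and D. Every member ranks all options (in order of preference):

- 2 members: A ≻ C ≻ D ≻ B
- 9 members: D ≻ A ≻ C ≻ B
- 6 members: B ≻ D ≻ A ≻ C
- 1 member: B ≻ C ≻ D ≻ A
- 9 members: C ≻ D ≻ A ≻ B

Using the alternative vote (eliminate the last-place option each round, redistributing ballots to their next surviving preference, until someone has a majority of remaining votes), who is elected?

D

Round 1: A 2, B 7, C 9, D 9. Eliminate A.
Round 2: B 7, C 11, D 9. Eliminate B.
Round 3: C 12, D 15. D has a majority.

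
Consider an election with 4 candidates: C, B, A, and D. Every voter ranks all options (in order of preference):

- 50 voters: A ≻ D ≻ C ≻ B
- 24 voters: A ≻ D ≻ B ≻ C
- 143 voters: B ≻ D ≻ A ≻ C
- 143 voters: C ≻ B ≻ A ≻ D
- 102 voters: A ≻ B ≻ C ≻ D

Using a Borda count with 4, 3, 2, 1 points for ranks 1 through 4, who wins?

B

C: 50·2 + 24·1 + 143·1 + 143·4 + 102·2 = 1043
B: 50·1 + 24·2 + 143·4 + 143·3 + 102·3 = 1405
A: 50·4 + 24·4 + 143·2 + 143·2 + 102·4 = 1276
D: 50·3 + 24·3 + 143·3 + 143·1 + 102·1 = 896
B has the highest Borda score (1405).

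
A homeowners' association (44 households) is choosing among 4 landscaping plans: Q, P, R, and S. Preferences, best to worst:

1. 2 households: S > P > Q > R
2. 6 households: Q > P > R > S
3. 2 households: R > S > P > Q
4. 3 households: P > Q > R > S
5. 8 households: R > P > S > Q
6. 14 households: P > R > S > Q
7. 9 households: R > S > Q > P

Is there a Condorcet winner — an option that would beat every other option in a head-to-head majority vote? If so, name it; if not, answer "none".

P vs Q: 29–15 for P.
P vs R: 25–19 for P.
P vs S: 31–13 for P.
P beats every other option head-to-head.

P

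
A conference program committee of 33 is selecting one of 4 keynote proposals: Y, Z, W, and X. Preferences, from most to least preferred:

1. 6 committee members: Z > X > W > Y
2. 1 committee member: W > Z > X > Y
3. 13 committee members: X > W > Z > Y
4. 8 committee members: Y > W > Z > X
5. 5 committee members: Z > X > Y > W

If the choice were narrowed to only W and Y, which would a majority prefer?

W

Voters preferring W to Y: 20; preferring Y to W: 13.
W wins the head-to-head.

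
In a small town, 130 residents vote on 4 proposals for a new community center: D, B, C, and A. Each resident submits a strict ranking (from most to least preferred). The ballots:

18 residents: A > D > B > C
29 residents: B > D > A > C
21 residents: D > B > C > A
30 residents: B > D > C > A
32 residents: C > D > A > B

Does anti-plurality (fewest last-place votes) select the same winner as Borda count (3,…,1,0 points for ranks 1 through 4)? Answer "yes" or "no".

yes

Anti-plurality — last-place votes: D 0, B 32, C 47, A 51. Winner: D.
Borda — scores: D 281, B 237, C 147, A 115. Winner: D.
The two methods agree.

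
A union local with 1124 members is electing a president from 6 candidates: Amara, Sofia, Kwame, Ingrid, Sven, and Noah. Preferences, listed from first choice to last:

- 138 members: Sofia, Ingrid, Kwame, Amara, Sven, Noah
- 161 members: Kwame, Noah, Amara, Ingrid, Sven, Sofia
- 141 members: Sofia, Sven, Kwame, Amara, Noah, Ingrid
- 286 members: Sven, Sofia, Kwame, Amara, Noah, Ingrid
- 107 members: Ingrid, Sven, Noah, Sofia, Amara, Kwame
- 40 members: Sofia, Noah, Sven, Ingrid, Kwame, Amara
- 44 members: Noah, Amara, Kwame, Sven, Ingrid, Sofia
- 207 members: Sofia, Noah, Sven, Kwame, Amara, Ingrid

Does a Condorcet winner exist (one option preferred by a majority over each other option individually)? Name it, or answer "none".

Sven

Sven vs Amara: 781–343 for Sven.
Sven vs Sofia: 598–526 for Sven.
Sven vs Kwame: 781–343 for Sven.
Sven vs Ingrid: 718–406 for Sven.
Sven vs Noah: 672–452 for Sven.
Sven beats every other option head-to-head.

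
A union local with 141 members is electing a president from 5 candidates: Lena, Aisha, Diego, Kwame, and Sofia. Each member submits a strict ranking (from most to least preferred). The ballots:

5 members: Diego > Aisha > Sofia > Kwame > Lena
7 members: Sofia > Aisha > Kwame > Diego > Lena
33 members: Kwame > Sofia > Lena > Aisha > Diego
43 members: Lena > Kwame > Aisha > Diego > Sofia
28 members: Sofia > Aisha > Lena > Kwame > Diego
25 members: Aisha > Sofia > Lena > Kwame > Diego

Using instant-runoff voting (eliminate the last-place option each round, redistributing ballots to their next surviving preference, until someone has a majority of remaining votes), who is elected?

Sofia

Round 1: Lena 43, Aisha 25, Diego 5, Kwame 33, Sofia 35. Eliminate Diego.
Round 2: Lena 43, Aisha 30, Kwame 33, Sofia 35. Eliminate Aisha.
Round 3: Lena 43, Kwame 33, Sofia 65. Eliminate Kwame.
Round 4: Lena 43, Sofia 98. Sofia has a majority.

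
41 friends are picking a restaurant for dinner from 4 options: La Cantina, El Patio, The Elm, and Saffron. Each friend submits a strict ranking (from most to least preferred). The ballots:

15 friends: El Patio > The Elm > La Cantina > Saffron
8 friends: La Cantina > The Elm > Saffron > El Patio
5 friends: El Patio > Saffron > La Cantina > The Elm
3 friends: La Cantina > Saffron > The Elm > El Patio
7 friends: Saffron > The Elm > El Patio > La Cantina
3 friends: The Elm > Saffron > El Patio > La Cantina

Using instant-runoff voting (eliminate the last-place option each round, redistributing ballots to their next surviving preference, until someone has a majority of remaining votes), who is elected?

Round 1: La Cantina 11, El Patio 20, The Elm 3, Saffron 7. Eliminate The Elm.
Round 2: La Cantina 11, El Patio 20, Saffron 10. Eliminate Saffron.
Round 3: La Cantina 11, El Patio 30. El Patio has a majority.

El Patio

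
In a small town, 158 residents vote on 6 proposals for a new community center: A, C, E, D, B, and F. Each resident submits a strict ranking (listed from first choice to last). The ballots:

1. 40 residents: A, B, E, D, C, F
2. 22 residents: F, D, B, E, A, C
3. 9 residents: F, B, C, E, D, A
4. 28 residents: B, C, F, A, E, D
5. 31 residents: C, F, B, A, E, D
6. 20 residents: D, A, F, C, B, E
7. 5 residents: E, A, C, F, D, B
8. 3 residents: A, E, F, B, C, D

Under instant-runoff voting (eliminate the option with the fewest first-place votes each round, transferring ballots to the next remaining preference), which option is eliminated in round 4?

Round 1: A 43, C 31, E 5, D 20, B 28, F 31. Eliminate E.
Round 2: A 48, C 31, D 20, B 28, F 31. Eliminate D.
Round 3: A 68, C 31, B 28, F 31. Eliminate B.
Round 4: A 68, C 59, F 31. Eliminate F.

F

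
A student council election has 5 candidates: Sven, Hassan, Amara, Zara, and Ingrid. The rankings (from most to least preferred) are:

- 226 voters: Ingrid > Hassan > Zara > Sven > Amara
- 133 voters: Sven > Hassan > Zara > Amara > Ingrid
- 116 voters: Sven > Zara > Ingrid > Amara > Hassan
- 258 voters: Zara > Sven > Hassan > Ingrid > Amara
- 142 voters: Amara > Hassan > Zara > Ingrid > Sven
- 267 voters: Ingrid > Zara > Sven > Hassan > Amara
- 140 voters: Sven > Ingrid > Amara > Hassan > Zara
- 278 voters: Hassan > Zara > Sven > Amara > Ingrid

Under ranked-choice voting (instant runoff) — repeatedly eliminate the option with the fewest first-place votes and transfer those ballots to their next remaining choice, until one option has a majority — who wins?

Sven

Round 1: Sven 389, Hassan 278, Amara 142, Zara 258, Ingrid 493. Eliminate Amara.
Round 2: Sven 389, Hassan 420, Zara 258, Ingrid 493. Eliminate Zara.
Round 3: Sven 647, Hassan 420, Ingrid 493. Eliminate Hassan.
Round 4: Sven 925, Ingrid 635. Sven has a majority.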